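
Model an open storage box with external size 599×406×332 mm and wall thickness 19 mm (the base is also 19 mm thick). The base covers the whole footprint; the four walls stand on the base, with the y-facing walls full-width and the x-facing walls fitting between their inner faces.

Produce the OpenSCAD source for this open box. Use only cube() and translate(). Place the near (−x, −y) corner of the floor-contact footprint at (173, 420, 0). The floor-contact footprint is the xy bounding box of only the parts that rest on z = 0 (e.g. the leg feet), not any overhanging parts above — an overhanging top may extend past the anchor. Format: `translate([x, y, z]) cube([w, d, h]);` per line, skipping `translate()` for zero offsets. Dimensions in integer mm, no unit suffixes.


translate([173, 420, 0]) cube([599, 406, 19]);
translate([173, 420, 19]) cube([599, 19, 313]);
translate([173, 807, 19]) cube([599, 19, 313]);
translate([173, 439, 19]) cube([19, 368, 313]);
translate([753, 439, 19]) cube([19, 368, 313]);


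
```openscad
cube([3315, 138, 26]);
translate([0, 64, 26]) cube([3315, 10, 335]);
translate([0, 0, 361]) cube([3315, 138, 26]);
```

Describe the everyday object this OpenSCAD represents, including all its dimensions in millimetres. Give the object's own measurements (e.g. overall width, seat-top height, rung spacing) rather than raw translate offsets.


An I-beam lying along x, 3315 mm long. Overall section height 387 mm. Two flanges 138 mm wide (y) and 26 mm thick, one on the floor and one at the top; a web 10 mm thick runs between them, centred on the flange width.


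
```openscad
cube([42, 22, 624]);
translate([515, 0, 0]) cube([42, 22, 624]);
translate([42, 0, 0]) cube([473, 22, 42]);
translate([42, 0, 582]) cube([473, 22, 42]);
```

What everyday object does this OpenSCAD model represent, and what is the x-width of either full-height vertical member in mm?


A picture frame. The border width is 42 mm.

Four thin pieces enclosing a rectangular opening — a picture frame. The two full-height stiles are 624 mm tall; the top rail sits at z = 582 and is 42 mm tall, so the border above the opening is 624 − 582 = 42 mm, matching the stile x-width.


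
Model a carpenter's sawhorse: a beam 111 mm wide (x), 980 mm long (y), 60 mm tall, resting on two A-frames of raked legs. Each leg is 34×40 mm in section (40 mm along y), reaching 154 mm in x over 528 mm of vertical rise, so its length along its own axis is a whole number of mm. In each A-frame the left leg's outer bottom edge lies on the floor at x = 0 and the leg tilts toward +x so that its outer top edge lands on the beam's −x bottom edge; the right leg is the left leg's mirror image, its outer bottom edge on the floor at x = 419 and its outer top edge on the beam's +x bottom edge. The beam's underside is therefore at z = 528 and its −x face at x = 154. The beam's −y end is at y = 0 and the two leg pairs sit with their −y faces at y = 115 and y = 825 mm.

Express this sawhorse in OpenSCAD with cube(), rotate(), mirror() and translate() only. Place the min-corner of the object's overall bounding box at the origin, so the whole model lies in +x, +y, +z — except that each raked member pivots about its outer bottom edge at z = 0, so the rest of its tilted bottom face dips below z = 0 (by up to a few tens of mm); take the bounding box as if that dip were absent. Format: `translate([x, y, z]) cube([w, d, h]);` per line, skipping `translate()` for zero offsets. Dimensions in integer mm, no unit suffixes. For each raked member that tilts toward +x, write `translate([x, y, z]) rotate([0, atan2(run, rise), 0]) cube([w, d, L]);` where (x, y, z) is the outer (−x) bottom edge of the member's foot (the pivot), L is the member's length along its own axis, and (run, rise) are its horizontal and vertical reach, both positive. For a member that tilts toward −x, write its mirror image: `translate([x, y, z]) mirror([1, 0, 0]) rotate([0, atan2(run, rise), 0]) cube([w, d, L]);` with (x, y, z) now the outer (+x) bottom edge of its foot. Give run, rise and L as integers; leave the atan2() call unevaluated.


translate([154, 0, 528]) cube([111, 980, 60]);
translate([0, 115, 0]) rotate([0, atan2(154, 528), 0]) cube([34, 40, 550]);
translate([419, 115, 0]) mirror([1, 0, 0]) rotate([0, atan2(154, 528), 0]) cube([34, 40, 550]);
translate([0, 825, 0]) rotate([0, atan2(154, 528), 0]) cube([34, 40, 550]);
translate([419, 825, 0]) mirror([1, 0, 0]) rotate([0, atan2(154, 528), 0]) cube([34, 40, 550]);


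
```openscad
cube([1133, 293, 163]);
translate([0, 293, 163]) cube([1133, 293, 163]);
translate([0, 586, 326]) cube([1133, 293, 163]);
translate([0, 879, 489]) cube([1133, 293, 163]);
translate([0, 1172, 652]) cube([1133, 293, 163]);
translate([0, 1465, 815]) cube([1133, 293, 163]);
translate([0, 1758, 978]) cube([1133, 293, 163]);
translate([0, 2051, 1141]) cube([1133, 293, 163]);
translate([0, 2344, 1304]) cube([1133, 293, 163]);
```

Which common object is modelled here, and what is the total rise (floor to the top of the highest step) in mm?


A staircase. The total rise is 1467 mm.

9 identical blocks, each offset up and back from the previous — a staircase. Each step is 163 mm tall and there are 9 of them, so the total rise is 9 × 163 = 1467 mm.


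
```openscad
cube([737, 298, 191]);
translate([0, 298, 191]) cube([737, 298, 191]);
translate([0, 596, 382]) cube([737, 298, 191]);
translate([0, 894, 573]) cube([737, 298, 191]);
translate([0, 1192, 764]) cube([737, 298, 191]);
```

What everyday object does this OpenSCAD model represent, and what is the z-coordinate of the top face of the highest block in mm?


A staircase. The total rise is 955 mm.

5 identical blocks, each offset up and back from the previous — a staircase. Each step is 191 mm tall and there are 5 of them, so the total rise is 5 × 191 = 955 mm.


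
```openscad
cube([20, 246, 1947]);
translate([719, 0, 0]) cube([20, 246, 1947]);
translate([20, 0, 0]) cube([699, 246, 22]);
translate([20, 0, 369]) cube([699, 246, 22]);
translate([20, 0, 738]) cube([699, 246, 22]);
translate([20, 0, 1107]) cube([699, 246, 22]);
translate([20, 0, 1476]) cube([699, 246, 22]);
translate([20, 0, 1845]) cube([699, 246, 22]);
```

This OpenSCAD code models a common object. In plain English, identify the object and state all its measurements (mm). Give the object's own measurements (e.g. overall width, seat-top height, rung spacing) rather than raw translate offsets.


An open bookshelf. Two side panels, each 20 mm thick, 246 mm deep and 1947 mm tall, stand 739 mm apart (outside-to-outside). Between them sit 6 shelves, each 22 mm thick and 246 mm deep, spanning the full gap between the sides. The bottom shelf rests on the floor (its underside at z = 0) and the clear gap between one shelf's top and the next shelf's underside is 347 mm.


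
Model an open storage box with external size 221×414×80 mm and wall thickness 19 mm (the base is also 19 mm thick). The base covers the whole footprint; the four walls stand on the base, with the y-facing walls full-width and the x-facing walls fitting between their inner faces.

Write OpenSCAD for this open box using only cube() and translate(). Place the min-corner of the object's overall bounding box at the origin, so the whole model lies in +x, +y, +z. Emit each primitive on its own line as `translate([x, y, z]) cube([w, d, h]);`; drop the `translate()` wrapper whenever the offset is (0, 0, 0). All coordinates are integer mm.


cube([221, 414, 19]);
translate([0, 0, 19]) cube([221, 19, 61]);
translate([0, 395, 19]) cube([221, 19, 61]);
translate([0, 19, 19]) cube([19, 376, 61]);
translate([202, 19, 19]) cube([19, 376, 61]);


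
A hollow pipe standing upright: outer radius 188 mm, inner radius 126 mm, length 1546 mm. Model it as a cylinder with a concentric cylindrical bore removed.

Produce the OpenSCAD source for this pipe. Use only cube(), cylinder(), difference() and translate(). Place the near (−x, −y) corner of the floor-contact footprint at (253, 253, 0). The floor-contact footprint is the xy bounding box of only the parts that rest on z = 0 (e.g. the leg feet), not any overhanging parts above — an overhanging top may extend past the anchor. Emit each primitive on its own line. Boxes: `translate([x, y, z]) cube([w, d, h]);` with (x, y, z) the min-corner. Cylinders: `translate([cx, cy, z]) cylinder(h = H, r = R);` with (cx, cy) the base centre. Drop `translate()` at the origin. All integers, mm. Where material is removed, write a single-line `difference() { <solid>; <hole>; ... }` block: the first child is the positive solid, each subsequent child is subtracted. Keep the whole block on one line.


difference() { translate([441, 441, 0]) cylinder(h = 1546, r = 188); translate([441, 441, 0]) cylinder(h = 1546, r = 126); }


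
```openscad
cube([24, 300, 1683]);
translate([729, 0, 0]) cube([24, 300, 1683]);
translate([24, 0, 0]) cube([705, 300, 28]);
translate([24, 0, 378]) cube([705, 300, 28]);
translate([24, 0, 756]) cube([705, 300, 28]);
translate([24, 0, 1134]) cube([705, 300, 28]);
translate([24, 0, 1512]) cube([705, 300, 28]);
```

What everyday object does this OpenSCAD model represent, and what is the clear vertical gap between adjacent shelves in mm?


A bookshelf. The clear shelf gap is 350 mm.

Two tall side panels with 5 horizontal boards between them — a bookshelf. The first two shelf undersides are at z = 0 and z = 378; with shelf thickness 28, the clear gap is 378 − 0 − 28 = 350 mm.


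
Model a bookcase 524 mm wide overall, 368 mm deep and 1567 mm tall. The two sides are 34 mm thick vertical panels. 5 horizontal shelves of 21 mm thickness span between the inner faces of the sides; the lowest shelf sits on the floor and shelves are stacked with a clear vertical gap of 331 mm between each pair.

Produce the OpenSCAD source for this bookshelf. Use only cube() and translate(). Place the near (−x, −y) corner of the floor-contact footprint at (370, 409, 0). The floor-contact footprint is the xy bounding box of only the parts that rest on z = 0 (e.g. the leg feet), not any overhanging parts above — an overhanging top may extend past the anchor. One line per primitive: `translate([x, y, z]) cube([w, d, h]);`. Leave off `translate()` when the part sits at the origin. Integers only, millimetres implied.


translate([370, 409, 0]) cube([34, 368, 1567]);
translate([860, 409, 0]) cube([34, 368, 1567]);
translate([404, 409, 0]) cube([456, 368, 21]);
translate([404, 409, 352]) cube([456, 368, 21]);
translate([404, 409, 704]) cube([456, 368, 21]);
translate([404, 409, 1056]) cube([456, 368, 21]);
translate([404, 409, 1408]) cube([456, 368, 21]);


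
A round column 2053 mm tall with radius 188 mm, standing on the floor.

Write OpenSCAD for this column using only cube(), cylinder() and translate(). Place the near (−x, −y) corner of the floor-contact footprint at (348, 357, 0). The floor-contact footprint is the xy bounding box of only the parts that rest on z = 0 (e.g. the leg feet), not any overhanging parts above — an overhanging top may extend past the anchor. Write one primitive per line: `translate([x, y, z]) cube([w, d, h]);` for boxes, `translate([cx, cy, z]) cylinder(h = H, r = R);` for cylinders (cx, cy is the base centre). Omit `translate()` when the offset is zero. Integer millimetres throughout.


translate([536, 545, 0]) cylinder(h = 2053, r = 188);


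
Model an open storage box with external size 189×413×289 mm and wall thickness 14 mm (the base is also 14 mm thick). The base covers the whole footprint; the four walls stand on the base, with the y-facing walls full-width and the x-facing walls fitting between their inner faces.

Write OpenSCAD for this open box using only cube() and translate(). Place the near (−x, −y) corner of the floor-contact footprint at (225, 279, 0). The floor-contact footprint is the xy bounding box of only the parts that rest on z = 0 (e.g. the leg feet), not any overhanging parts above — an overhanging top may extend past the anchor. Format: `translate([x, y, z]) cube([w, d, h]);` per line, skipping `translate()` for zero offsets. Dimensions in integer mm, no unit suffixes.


translate([225, 279, 0]) cube([189, 413, 14]);
translate([225, 279, 14]) cube([189, 14, 275]);
translate([225, 678, 14]) cube([189, 14, 275]);
translate([225, 293, 14]) cube([14, 385, 275]);
translate([400, 293, 14]) cube([14, 385, 275]);


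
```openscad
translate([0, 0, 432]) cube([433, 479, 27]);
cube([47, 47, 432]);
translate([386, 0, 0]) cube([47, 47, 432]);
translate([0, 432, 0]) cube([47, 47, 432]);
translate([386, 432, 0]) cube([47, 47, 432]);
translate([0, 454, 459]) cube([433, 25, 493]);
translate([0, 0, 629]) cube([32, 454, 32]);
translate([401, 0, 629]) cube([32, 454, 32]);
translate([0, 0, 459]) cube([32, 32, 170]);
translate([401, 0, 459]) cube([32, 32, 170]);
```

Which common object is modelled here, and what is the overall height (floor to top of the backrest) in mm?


A chair. The overall height is 952 mm.

A slab on four corner posts with a tall panel at the back — a chair. The seat slab sits at z = 432 with thickness 27, and the 493 mm backrest starts at the seat top, so the overall height is 432 + 27 + 493 = 952 mm.


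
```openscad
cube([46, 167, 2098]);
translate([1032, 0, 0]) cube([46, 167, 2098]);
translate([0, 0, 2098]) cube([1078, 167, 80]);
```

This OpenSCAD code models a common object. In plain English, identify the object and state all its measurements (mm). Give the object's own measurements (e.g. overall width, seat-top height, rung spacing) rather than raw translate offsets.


A door frame. The clear opening is 986 mm wide and 2098 mm high. Two 46 mm wide jambs, 167 mm deep, stand either side of the opening from the floor to the top of the opening. A 80 mm thick head sits across the top of both jambs, spanning the full outside width of the frame.


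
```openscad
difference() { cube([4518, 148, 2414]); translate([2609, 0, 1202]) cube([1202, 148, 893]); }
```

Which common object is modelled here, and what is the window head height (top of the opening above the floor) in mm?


A wall with a window opening. The window head height is 2095 mm.

A wall with a rectangular opening subtracted — a window. Sill at z = 1202, opening 893 mm tall, so the head is at 1202 + 893 = 2095 mm.


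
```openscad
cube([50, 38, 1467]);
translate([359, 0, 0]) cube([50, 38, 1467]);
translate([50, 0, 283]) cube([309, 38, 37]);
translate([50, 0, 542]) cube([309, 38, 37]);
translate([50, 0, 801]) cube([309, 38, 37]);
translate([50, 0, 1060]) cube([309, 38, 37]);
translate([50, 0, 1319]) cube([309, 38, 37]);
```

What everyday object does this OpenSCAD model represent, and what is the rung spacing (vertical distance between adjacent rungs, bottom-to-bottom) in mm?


A ladder. The rung spacing is 259 mm.

Two tall 50×38 posts with 5 short bars between them — a ladder. Adjacent rungs sit at z = 283 and z = 542, so the spacing is 542 − 283 = 259 mm.


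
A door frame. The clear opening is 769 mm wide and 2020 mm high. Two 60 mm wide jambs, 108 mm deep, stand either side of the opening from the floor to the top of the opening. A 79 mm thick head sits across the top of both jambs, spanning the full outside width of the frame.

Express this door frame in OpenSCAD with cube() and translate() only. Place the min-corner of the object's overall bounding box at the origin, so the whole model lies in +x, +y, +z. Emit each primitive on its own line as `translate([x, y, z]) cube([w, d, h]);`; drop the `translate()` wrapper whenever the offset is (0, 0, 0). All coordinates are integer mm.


cube([60, 108, 2020]);
translate([829, 0, 0]) cube([60, 108, 2020]);
translate([0, 0, 2020]) cube([889, 108, 79]);


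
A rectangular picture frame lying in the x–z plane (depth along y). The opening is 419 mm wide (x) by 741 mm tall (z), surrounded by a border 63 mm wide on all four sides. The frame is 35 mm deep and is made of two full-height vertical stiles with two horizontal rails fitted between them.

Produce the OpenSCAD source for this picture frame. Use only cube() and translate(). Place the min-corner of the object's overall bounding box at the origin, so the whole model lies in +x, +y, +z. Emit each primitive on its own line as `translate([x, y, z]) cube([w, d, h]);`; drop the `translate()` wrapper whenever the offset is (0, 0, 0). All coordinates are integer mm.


cube([63, 35, 867]);
translate([482, 0, 0]) cube([63, 35, 867]);
translate([63, 0, 0]) cube([419, 35, 63]);
translate([63, 0, 804]) cube([419, 35, 63]);


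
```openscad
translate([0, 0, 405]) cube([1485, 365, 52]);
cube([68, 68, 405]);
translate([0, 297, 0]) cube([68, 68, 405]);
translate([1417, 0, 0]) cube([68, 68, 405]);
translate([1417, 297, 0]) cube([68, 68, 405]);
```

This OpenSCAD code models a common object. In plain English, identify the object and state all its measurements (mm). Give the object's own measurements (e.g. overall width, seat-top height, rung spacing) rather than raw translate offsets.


A long wooden bench with a 1485 mm (x) × 365 mm (y) seat, 52 mm thick, its top surface 457 mm above the floor. Four 68 mm square legs at the seat corners, flush with the edges, run from z = 0 to the seat underside.


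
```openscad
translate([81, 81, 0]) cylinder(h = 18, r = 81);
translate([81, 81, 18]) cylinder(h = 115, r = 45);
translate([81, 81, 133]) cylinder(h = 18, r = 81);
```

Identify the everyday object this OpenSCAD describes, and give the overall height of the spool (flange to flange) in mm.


A spool. The overall height is 151 mm.

Three coaxial cylinders, large–small–large — a spool. Two 18 mm flanges and a 115 mm core give 18 + 115 + 18 = 151 mm.


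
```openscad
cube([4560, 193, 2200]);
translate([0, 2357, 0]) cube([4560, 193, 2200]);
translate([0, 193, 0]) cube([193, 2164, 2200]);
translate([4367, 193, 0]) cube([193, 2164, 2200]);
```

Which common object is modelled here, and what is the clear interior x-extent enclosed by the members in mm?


A house (or room) frame. The interior width is 4174 mm.

Four 2200 mm walls enclosing a rectangle with no floor or roof — a room or house frame. Outside width is 4560 mm and wall thickness is 193 mm, so the interior width is 4560 − 2 × 193 = 4174 mm.


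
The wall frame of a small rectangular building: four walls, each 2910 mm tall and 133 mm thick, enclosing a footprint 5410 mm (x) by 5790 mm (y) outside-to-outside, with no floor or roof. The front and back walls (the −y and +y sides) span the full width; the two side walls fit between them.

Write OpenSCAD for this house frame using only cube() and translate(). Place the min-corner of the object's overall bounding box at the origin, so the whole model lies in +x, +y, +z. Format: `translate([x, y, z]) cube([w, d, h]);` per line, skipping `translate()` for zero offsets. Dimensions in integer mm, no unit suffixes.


cube([5410, 133, 2910]);
translate([0, 5657, 0]) cube([5410, 133, 2910]);
translate([0, 133, 0]) cube([133, 5524, 2910]);
translate([5277, 133, 0]) cube([133, 5524, 2910]);


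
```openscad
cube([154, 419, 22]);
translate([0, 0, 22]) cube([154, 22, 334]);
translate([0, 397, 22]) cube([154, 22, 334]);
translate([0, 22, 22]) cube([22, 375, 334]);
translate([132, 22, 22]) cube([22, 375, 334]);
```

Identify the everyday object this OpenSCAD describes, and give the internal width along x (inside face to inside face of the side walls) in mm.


An open box. The internal width is 110 mm.

A 154×419 base slab with four walls standing on it — an open box. The base is 154 mm wide and the walls are 22 mm thick, so the internal width is 154 − 2 × 22 = 110 mm.


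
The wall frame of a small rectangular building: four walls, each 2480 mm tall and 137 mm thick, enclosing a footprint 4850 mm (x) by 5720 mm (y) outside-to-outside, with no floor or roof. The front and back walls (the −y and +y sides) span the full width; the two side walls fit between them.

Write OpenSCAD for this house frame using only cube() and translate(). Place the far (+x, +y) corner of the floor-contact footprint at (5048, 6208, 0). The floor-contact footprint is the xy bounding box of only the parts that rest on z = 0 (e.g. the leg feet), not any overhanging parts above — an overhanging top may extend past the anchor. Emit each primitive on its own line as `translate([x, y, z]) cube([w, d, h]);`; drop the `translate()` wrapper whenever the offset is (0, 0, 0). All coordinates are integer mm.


translate([198, 488, 0]) cube([4850, 137, 2480]);
translate([198, 6071, 0]) cube([4850, 137, 2480]);
translate([198, 625, 0]) cube([137, 5446, 2480]);
translate([4911, 625, 0]) cube([137, 5446, 2480]);


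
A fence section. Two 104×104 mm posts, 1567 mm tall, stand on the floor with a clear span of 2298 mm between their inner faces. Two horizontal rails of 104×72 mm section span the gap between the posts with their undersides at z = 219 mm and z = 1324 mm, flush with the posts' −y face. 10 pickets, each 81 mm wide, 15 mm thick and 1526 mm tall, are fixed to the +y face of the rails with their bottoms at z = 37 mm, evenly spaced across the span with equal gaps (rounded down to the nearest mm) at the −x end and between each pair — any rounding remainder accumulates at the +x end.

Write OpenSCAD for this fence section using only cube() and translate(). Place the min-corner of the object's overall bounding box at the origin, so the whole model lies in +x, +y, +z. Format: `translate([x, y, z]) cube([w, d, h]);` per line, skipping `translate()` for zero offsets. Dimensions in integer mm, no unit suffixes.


cube([104, 104, 1567]);
translate([2402, 0, 0]) cube([104, 104, 1567]);
translate([104, 0, 219]) cube([2298, 104, 72]);
translate([104, 0, 1324]) cube([2298, 104, 72]);
translate([239, 104, 37]) cube([81, 15, 1526]);
translate([455, 104, 37]) cube([81, 15, 1526]);
translate([671, 104, 37]) cube([81, 15, 1526]);
translate([887, 104, 37]) cube([81, 15, 1526]);
translate([1103, 104, 37]) cube([81, 15, 1526]);
translate([1319, 104, 37]) cube([81, 15, 1526]);
translate([1535, 104, 37]) cube([81, 15, 1526]);
translate([1751, 104, 37]) cube([81, 15, 1526]);
translate([1967, 104, 37]) cube([81, 15, 1526]);
translate([2183, 104, 37]) cube([81, 15, 1526]);


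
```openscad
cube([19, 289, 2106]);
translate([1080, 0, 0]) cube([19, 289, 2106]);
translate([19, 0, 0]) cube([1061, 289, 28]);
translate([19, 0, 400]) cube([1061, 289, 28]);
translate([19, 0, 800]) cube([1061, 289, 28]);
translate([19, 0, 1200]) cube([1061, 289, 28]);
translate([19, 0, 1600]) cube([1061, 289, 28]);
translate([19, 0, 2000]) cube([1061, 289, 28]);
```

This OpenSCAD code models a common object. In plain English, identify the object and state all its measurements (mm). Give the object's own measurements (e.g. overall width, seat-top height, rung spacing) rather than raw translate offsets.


An open bookshelf. Two side panels, each 19 mm thick, 289 mm deep and 2106 mm tall, stand 1099 mm apart (outside-to-outside). Between them sit 6 shelves, each 28 mm thick and 289 mm deep, spanning the full gap between the sides. The bottom shelf rests on the floor (its underside at z = 0) and the clear gap between one shelf's top and the next shelf's underside is 372 mm.


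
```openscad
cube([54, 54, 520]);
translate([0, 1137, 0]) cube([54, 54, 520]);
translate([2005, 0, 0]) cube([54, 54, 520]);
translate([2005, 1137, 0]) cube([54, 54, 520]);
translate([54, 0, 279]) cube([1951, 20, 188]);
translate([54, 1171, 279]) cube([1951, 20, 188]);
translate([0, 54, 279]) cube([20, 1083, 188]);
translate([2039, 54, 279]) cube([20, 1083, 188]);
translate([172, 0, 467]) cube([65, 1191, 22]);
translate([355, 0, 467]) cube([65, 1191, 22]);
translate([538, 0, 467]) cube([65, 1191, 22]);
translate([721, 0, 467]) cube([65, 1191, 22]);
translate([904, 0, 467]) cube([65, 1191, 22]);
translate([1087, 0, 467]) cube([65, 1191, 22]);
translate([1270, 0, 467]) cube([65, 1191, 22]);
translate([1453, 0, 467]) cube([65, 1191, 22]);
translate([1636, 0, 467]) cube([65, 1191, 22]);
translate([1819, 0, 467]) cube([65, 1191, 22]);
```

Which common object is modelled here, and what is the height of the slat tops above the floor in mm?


A bed frame. The slat-top height is 489 mm.

Four posts, four rails, and a row of slats — a bed frame. Slats sit on the rails at z = 279 + 188 = 467; with slat thickness 22, the top is 489 mm.


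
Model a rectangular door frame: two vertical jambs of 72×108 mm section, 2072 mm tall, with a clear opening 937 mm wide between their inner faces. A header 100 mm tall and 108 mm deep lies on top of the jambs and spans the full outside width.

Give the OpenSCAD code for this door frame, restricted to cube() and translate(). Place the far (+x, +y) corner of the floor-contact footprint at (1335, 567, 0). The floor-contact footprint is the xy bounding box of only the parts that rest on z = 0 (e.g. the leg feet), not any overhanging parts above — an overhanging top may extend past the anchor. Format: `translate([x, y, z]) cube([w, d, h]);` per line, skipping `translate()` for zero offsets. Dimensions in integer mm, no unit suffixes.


translate([254, 459, 0]) cube([72, 108, 2072]);
translate([1263, 459, 0]) cube([72, 108, 2072]);
translate([254, 459, 2072]) cube([1081, 108, 100]);


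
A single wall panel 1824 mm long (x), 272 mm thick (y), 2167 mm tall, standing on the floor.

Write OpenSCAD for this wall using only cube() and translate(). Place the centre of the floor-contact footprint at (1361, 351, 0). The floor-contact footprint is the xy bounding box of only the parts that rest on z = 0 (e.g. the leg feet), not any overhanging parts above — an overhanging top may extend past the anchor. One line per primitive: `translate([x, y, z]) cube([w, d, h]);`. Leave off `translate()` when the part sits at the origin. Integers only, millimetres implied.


translate([449, 215, 0]) cube([1824, 272, 2167]);


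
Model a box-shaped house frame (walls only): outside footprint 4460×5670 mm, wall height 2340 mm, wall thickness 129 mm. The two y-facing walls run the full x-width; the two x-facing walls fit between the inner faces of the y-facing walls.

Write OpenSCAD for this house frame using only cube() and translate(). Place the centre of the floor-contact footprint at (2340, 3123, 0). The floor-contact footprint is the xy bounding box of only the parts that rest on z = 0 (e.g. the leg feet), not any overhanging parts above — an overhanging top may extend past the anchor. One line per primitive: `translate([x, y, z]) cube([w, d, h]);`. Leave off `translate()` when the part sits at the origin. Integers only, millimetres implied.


translate([110, 288, 0]) cube([4460, 129, 2340]);
translate([110, 5829, 0]) cube([4460, 129, 2340]);
translate([110, 417, 0]) cube([129, 5412, 2340]);
translate([4441, 417, 0]) cube([129, 5412, 2340]);


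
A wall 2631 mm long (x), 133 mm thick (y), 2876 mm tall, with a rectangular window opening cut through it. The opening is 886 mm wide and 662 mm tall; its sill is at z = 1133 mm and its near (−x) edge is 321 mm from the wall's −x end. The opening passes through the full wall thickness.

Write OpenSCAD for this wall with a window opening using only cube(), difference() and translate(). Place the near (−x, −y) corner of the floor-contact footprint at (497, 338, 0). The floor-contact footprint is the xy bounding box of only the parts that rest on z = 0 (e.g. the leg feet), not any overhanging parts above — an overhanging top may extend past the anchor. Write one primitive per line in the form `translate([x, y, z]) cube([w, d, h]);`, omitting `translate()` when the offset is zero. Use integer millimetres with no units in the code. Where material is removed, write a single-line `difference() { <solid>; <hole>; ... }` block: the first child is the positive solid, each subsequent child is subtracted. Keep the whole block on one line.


difference() { translate([497, 338, 0]) cube([2631, 133, 2876]); translate([818, 338, 1133]) cube([886, 133, 662]); }


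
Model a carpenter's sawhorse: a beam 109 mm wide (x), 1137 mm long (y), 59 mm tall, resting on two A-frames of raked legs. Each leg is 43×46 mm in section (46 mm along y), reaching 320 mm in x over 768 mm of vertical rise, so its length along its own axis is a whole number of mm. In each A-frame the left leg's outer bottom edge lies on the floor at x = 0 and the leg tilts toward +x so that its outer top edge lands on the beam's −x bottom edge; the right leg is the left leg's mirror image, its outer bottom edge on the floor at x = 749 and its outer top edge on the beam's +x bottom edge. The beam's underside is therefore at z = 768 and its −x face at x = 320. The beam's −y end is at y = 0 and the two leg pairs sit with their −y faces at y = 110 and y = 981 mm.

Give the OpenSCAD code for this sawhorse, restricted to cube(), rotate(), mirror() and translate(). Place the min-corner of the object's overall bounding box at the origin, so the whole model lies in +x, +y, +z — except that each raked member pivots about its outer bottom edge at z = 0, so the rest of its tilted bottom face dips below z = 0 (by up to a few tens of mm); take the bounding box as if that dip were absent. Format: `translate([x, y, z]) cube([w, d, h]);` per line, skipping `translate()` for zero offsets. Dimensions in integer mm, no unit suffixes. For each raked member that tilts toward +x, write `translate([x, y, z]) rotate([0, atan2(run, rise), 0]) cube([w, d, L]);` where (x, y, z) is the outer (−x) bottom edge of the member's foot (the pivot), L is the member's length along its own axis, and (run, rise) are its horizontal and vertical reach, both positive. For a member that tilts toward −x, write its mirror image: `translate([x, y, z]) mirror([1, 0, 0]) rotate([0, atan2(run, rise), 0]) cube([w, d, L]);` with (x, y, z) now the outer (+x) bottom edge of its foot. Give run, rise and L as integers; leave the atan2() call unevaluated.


translate([320, 0, 768]) cube([109, 1137, 59]);
translate([0, 110, 0]) rotate([0, atan2(320, 768), 0]) cube([43, 46, 832]);
translate([749, 110, 0]) mirror([1, 0, 0]) rotate([0, atan2(320, 768), 0]) cube([43, 46, 832]);
translate([0, 981, 0]) rotate([0, atan2(320, 768), 0]) cube([43, 46, 832]);
translate([749, 981, 0]) mirror([1, 0, 0]) rotate([0, atan2(320, 768), 0]) cube([43, 46, 832]);


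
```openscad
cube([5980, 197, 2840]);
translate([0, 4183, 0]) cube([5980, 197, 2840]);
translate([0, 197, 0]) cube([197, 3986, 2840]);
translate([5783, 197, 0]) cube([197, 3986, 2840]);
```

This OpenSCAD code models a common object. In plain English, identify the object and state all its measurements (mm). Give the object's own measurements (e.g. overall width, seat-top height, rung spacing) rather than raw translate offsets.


The wall frame of a small rectangular building: four walls, each 2840 mm tall and 197 mm thick, enclosing a footprint 5980 mm (x) by 4380 mm (y) outside-to-outside, with no floor or roof. The front and back walls (the −y and +y sides) span the full width; the two side walls fit between them.


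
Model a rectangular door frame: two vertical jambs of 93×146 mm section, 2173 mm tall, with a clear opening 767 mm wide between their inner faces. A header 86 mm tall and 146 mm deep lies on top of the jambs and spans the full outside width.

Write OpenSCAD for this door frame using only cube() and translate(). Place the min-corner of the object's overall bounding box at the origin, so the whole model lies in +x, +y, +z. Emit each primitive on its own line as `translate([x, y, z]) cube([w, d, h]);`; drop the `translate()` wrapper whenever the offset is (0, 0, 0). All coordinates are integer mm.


cube([93, 146, 2173]);
translate([860, 0, 0]) cube([93, 146, 2173]);
translate([0, 0, 2173]) cube([953, 146, 86]);


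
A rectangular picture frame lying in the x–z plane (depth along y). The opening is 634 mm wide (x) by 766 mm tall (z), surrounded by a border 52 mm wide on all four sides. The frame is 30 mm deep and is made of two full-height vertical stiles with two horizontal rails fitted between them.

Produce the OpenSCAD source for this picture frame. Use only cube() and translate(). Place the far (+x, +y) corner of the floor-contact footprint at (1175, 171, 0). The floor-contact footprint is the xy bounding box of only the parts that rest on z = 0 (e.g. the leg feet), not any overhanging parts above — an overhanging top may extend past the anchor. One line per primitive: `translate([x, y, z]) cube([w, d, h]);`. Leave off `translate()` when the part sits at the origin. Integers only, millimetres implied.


translate([437, 141, 0]) cube([52, 30, 870]);
translate([1123, 141, 0]) cube([52, 30, 870]);
translate([489, 141, 0]) cube([634, 30, 52]);
translate([489, 141, 818]) cube([634, 30, 52]);


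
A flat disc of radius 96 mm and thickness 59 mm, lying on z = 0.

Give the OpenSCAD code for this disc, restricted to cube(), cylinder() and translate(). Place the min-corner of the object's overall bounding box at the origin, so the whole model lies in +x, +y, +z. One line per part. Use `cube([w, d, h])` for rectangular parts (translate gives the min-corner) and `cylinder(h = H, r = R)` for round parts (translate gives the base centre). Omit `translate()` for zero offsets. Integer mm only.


translate([96, 96, 0]) cylinder(h = 59, r = 96);


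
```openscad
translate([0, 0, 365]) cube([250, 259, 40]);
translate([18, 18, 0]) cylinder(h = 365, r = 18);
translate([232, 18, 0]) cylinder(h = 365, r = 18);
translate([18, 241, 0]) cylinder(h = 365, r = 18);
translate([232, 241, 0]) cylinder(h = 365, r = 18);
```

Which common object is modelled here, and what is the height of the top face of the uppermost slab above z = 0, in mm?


A stool. The seat height is 405 mm.

A 250×259×40 slab at z = 365 on four corner cylinders — a stool. The seat top is 365 + 40 = 405 mm.


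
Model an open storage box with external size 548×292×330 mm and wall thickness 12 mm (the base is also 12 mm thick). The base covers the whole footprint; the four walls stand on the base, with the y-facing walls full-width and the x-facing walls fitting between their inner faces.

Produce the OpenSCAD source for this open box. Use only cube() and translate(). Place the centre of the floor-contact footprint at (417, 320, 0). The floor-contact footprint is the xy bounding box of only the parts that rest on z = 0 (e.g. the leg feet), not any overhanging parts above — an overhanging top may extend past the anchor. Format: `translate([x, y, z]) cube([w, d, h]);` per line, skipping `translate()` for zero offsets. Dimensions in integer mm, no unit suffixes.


translate([143, 174, 0]) cube([548, 292, 12]);
translate([143, 174, 12]) cube([548, 12, 318]);
translate([143, 454, 12]) cube([548, 12, 318]);
translate([143, 186, 12]) cube([12, 268, 318]);
translate([679, 186, 12]) cube([12, 268, 318]);


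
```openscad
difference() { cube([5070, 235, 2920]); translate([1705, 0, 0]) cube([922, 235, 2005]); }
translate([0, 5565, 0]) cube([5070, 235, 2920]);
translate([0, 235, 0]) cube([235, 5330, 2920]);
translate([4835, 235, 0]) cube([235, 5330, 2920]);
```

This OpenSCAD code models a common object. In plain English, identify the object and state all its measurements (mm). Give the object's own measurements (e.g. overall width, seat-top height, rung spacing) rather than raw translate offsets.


A single room: four walls, each 2920 mm tall and 235 mm thick, enclosing an outside footprint 5070×5800 mm (x × y), no floor or roof. The front and back walls (−y and +y sides) run the full x-width; the side walls fit between their inner faces. A door opening 922 mm wide and 2005 mm tall is cut through the front wall from the floor up, its −x edge 1705 mm from the wall's −x end.


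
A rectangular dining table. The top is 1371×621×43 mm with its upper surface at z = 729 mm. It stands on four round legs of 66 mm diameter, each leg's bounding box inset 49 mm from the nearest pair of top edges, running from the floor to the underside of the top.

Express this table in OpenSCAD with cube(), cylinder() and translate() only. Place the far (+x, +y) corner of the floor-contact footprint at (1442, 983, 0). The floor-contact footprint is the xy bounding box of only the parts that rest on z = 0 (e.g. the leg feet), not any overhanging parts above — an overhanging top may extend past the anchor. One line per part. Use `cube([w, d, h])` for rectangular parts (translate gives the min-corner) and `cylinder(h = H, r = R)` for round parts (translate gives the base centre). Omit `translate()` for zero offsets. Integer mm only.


translate([120, 411, 686]) cube([1371, 621, 43]);
translate([202, 493, 0]) cylinder(h = 686, r = 33);
translate([1409, 493, 0]) cylinder(h = 686, r = 33);
translate([202, 950, 0]) cylinder(h = 686, r = 33);
translate([1409, 950, 0]) cylinder(h = 686, r = 33);


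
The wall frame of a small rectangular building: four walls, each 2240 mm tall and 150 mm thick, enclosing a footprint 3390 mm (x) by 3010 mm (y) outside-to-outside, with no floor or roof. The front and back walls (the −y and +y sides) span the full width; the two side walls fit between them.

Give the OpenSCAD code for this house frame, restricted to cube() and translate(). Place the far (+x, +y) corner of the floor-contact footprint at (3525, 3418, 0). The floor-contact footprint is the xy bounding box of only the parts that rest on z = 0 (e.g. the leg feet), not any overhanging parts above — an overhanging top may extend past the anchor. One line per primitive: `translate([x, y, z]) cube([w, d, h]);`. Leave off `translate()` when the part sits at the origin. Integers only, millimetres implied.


translate([135, 408, 0]) cube([3390, 150, 2240]);
translate([135, 3268, 0]) cube([3390, 150, 2240]);
translate([135, 558, 0]) cube([150, 2710, 2240]);
translate([3375, 558, 0]) cube([150, 2710, 2240]);


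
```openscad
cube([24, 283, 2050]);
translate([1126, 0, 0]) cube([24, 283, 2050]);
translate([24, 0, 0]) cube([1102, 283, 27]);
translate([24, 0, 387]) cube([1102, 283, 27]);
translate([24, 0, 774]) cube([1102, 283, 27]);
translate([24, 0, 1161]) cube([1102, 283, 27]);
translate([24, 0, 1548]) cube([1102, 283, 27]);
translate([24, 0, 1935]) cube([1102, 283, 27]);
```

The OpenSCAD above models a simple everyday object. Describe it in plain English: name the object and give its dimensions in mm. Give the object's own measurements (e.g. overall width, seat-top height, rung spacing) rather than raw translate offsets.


An open bookshelf. Two side panels, each 24 mm thick, 283 mm deep and 2050 mm tall, stand 1150 mm apart (outside-to-outside). Between them sit 6 shelves, each 27 mm thick and 283 mm deep, spanning the full gap between the sides. The bottom shelf rests on the floor (its underside at z = 0) and the clear gap between one shelf's top and the next shelf's underside is 360 mm.


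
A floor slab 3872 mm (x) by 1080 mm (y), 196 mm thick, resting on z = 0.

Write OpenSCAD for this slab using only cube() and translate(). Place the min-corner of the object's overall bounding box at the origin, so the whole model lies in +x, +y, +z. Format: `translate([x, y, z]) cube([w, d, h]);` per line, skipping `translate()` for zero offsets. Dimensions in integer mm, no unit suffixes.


cube([3872, 1080, 196]);


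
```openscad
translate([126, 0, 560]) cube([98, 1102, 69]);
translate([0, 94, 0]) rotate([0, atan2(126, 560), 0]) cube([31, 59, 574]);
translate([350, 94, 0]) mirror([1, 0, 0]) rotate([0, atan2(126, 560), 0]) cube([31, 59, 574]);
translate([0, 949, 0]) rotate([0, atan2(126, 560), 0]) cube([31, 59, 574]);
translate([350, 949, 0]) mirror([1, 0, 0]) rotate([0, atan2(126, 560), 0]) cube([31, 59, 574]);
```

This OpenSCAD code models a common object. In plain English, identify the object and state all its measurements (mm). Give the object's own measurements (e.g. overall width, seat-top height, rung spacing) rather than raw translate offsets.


A sawhorse. A 98×1102×69 mm beam (x, y, z) sits on two A-frame leg pairs. Each pair is two raked legs of 31×59 mm section (59 mm along y) splaying symmetrically in x. Each leg rises 560 mm vertically over 126 mm of horizontal reach and is 574 mm long along its own axis. Every leg's outer bottom edge rests on the floor and its outer top edge meets a bottom edge of the beam — the left legs (tilting toward +x) meet the beam's −x bottom edge, the right legs (their mirror images, tilting toward −x) meet its +x bottom edge — so the leg tops tuck under the beam, the beam's underside is 560 mm above the floor, and the feet are 350 mm apart outside-to-outside with the beam centred between them. The two leg pairs are set in 94 mm from either end of the beam.
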